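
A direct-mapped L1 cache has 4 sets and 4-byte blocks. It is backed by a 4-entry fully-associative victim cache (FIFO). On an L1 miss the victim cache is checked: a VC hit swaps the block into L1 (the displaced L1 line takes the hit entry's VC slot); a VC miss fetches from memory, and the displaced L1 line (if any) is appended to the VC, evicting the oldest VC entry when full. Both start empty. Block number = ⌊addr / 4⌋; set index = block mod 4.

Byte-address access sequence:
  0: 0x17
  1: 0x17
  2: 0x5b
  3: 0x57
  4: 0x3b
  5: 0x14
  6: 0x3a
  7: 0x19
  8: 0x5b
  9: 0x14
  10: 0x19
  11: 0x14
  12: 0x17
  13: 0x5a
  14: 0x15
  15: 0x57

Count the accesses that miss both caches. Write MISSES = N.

0: 0x17 (blk 5, set 1) → MISS  vc=[]
1: 0x17 (blk 5, set 1) → L1-HIT  vc=[]
2: 0x5b (blk 22, set 2) → MISS  vc=[]
3: 0x57 (blk 21, set 1) → MISS  vc=[5]
4: 0x3b (blk 14, set 2) → MISS  vc=[5, 22]
5: 0x14 (blk 5, set 1) → VC-HIT  vc=[21, 22]
6: 0x3a (blk 14, set 2) → L1-HIT  vc=[21, 22]
7: 0x19 (blk 6, set 2) → MISS  vc=[21, 22, 14]
8: 0x5b (blk 22, set 2) → VC-HIT  vc=[21, 6, 14]
9: 0x14 (blk 5, set 1) → L1-HIT  vc=[21, 6, 14]
10: 0x19 (blk 6, set 2) → VC-HIT  vc=[21, 22, 14]
11: 0x14 (blk 5, set 1) → L1-HIT  vc=[21, 22, 14]
12: 0x17 (blk 5, set 1) → L1-HIT  vc=[21, 22, 14]
13: 0x5a (blk 22, set 2) → VC-HIT  vc=[21, 6, 14]
14: 0x15 (blk 5, set 1) → L1-HIT  vc=[21, 6, 14]
15: 0x57 (blk 21, set 1) → VC-HIT  vc=[5, 6, 14]

MISSES = 5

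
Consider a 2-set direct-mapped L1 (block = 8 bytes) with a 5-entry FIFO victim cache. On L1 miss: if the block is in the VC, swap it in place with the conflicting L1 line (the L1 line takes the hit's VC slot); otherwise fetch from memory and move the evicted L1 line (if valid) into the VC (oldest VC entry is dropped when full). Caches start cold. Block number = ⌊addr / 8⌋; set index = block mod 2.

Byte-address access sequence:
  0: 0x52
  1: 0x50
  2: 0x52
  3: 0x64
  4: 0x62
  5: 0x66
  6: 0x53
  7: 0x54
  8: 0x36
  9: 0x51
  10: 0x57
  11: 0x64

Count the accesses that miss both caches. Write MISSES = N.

MISSES = 3

#0 0x52→b10/s0 MISS; vc=[]
#1 0x50→b10/s0 L1-HIT; vc=[]
#2 0x52→b10/s0 L1-HIT; vc=[]
#3 0x64→b12/s0 MISS; vc=[10]
#4 0x62→b12/s0 L1-HIT; vc=[10]
#5 0x66→b12/s0 L1-HIT; vc=[10]
#6 0x53→b10/s0 VC-HIT; vc=[12]
#7 0x54→b10/s0 L1-HIT; vc=[12]
#8 0x36→b6/s0 MISS; vc=[12,10]
#9 0x51→b10/s0 VC-HIT; vc=[12,6]
#10 0x57→b10/s0 L1-HIT; vc=[12,6]
#11 0x64→b12/s0 VC-HIT; vc=[10,6]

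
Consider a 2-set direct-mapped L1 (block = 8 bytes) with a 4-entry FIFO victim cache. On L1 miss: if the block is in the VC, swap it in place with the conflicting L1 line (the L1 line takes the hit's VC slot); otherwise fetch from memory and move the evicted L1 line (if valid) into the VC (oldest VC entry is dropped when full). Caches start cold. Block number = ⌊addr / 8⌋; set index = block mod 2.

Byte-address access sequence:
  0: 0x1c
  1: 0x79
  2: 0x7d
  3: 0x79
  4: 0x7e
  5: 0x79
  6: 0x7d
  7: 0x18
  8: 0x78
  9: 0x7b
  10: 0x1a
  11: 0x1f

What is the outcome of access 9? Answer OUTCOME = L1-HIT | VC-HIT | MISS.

0: 0x1c (blk 3, set 1) → MISS  vc=[]
1: 0x79 (blk 15, set 1) → MISS  vc=[3]
2: 0x7d (blk 15, set 1) → L1-HIT  vc=[3]
3: 0x79 (blk 15, set 1) → L1-HIT  vc=[3]
4: 0x7e (blk 15, set 1) → L1-HIT  vc=[3]
5: 0x79 (blk 15, set 1) → L1-HIT  vc=[3]
6: 0x7d (blk 15, set 1) → L1-HIT  vc=[3]
7: 0x18 (blk 3, set 1) → VC-HIT  vc=[15]
8: 0x78 (blk 15, set 1) → VC-HIT  vc=[3]
9: 0x7b (blk 15, set 1) → L1-HIT  vc=[3]
10: 0x1a (blk 3, set 1) → VC-HIT  vc=[15]
11: 0x1f (blk 3, set 1) → L1-HIT  vc=[15]

OUTCOME = L1-HIT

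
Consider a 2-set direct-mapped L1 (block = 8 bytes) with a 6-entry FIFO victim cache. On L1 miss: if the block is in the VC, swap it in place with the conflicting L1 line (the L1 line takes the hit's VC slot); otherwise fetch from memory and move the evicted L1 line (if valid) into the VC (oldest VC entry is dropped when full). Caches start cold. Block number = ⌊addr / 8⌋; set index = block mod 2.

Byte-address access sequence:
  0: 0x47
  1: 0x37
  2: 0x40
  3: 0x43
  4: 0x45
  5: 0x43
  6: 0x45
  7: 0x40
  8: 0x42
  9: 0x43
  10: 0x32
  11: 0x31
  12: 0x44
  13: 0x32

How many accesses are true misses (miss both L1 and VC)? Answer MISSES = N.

0: 0x47 (blk 8, set 0) → MISS  vc=[]
1: 0x37 (blk 6, set 0) → MISS  vc=[8]
2: 0x40 (blk 8, set 0) → VC-HIT  vc=[6]
3: 0x43 (blk 8, set 0) → L1-HIT  vc=[6]
4: 0x45 (blk 8, set 0) → L1-HIT  vc=[6]
5: 0x43 (blk 8, set 0) → L1-HIT  vc=[6]
6: 0x45 (blk 8, set 0) → L1-HIT  vc=[6]
7: 0x40 (blk 8, set 0) → L1-HIT  vc=[6]
8: 0x42 (blk 8, set 0) → L1-HIT  vc=[6]
9: 0x43 (blk 8, set 0) → L1-HIT  vc=[6]
10: 0x32 (blk 6, set 0) → VC-HIT  vc=[8]
11: 0x31 (blk 6, set 0) → L1-HIT  vc=[8]
12: 0x44 (blk 8, set 0) → VC-HIT  vc=[6]
13: 0x32 (blk 6, set 0) → VC-HIT  vc=[8]

MISSES = 2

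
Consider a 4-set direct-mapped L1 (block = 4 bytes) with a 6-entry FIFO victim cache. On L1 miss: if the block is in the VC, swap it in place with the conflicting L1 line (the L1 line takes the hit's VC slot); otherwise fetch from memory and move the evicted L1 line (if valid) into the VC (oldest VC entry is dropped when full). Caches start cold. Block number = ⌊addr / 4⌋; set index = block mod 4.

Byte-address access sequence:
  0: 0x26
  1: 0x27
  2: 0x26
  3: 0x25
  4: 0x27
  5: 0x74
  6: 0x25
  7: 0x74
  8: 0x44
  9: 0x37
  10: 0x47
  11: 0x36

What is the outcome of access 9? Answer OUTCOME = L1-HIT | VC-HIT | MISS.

  [0] addr=0x26 blk=9 s=1: MISS | VC []
  [1] addr=0x27 blk=9 s=1: L1-HIT | VC []
  [2] addr=0x26 blk=9 s=1: L1-HIT | VC []
  [3] addr=0x25 blk=9 s=1: L1-HIT | VC []
  [4] addr=0x27 blk=9 s=1: L1-HIT | VC []
  [5] addr=0x74 blk=29 s=1: MISS | VC [9]
  [6] addr=0x25 blk=9 s=1: VC-HIT | VC [29]
  [7] addr=0x74 blk=29 s=1: VC-HIT | VC [9]
  [8] addr=0x44 blk=17 s=1: MISS | VC [9, 29]
  [9] addr=0x37 blk=13 s=1: MISS | VC [9, 29, 17]
  [10] addr=0x47 blk=17 s=1: VC-HIT | VC [9, 29, 13]
  [11] addr=0x36 blk=13 s=1: VC-HIT | VC [9, 29, 17]

OUTCOME = MISS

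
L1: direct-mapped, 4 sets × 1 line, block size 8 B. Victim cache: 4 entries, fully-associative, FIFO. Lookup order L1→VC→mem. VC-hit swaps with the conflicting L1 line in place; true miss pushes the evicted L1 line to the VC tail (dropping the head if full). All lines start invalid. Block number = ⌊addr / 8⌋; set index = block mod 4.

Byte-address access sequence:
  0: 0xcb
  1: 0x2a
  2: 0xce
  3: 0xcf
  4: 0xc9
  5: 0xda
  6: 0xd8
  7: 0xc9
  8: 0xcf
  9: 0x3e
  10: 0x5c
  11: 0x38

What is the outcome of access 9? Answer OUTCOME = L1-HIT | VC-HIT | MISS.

#0 0xcb→b25/s1 MISS; vc=[]
#1 0x2a→b5/s1 MISS; vc=[25]
#2 0xce→b25/s1 VC-HIT; vc=[5]
#3 0xcf→b25/s1 L1-HIT; vc=[5]
#4 0xc9→b25/s1 L1-HIT; vc=[5]
#5 0xda→b27/s3 MISS; vc=[5]
#6 0xd8→b27/s3 L1-HIT; vc=[5]
#7 0xc9→b25/s1 L1-HIT; vc=[5]
#8 0xcf→b25/s1 L1-HIT; vc=[5]
#9 0x3e→b7/s3 MISS; vc=[5,27]
#10 0x5c→b11/s3 MISS; vc=[5,27,7]
#11 0x38→b7/s3 VC-HIT; vc=[5,27,11]

OUTCOME = MISS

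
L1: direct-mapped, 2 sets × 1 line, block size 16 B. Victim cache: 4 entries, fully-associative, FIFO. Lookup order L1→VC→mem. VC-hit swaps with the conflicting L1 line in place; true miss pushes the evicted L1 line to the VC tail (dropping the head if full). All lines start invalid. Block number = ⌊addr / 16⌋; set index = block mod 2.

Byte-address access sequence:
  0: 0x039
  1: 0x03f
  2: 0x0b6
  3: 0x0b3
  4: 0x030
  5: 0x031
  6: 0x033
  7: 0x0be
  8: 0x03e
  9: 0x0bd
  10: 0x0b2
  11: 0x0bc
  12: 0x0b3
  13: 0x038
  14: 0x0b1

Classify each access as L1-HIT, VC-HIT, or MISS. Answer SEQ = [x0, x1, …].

0: 0x39 (blk 3, set 1) → MISS  vc=[]
1: 0x3f (blk 3, set 1) → L1-HIT  vc=[]
2: 0xb6 (blk 11, set 1) → MISS  vc=[3]
3: 0xb3 (blk 11, set 1) → L1-HIT  vc=[3]
4: 0x30 (blk 3, set 1) → VC-HIT  vc=[11]
5: 0x31 (blk 3, set 1) → L1-HIT  vc=[11]
6: 0x33 (blk 3, set 1) → L1-HIT  vc=[11]
7: 0xbe (blk 11, set 1) → VC-HIT  vc=[3]
8: 0x3e (blk 3, set 1) → VC-HIT  vc=[11]
9: 0xbd (blk 11, set 1) → VC-HIT  vc=[3]
10: 0xb2 (blk 11, set 1) → L1-HIT  vc=[3]
11: 0xbc (blk 11, set 1) → L1-HIT  vc=[3]
12: 0xb3 (blk 11, set 1) → L1-HIT  vc=[3]
13: 0x38 (blk 3, set 1) → VC-HIT  vc=[11]
14: 0xb1 (blk 11, set 1) → VC-HIT  vc=[3]

SEQ = [MISS, L1-HIT, MISS, L1-HIT, VC-HIT, L1-HIT, L1-HIT, VC-HIT, VC-HIT, VC-HIT, L1-HIT, L1-HIT, L1-HIT, VC-HIT, VC-HIT]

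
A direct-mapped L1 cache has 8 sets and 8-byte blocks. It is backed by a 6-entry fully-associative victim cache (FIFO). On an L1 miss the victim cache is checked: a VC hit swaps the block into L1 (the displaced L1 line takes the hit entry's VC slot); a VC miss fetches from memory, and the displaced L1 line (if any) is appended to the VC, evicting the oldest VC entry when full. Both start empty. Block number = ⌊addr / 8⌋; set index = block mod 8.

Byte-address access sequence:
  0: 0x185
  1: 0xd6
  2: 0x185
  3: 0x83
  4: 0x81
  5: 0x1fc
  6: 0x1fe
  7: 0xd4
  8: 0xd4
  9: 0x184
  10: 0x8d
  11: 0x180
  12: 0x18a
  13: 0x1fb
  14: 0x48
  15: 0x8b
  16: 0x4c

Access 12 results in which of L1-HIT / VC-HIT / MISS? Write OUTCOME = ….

#0 0x185→b48/s0 MISS; vc=[]
#1 0xd6→b26/s2 MISS; vc=[]
#2 0x185→b48/s0 L1-HIT; vc=[]
#3 0x83→b16/s0 MISS; vc=[48]
#4 0x81→b16/s0 L1-HIT; vc=[48]
#5 0x1fc→b63/s7 MISS; vc=[48]
#6 0x1fe→b63/s7 L1-HIT; vc=[48]
#7 0xd4→b26/s2 L1-HIT; vc=[48]
#8 0xd4→b26/s2 L1-HIT; vc=[48]
#9 0x184→b48/s0 VC-HIT; vc=[16]
#10 0x8d→b17/s1 MISS; vc=[16]
#11 0x180→b48/s0 L1-HIT; vc=[16]
#12 0x18a→b49/s1 MISS; vc=[16,17]
#13 0x1fb→b63/s7 L1-HIT; vc=[16,17]
#14 0x48→b9/s1 MISS; vc=[16,17,49]
#15 0x8b→b17/s1 VC-HIT; vc=[16,9,49]
#16 0x4c→b9/s1 VC-HIT; vc=[16,17,49]

OUTCOME = MISS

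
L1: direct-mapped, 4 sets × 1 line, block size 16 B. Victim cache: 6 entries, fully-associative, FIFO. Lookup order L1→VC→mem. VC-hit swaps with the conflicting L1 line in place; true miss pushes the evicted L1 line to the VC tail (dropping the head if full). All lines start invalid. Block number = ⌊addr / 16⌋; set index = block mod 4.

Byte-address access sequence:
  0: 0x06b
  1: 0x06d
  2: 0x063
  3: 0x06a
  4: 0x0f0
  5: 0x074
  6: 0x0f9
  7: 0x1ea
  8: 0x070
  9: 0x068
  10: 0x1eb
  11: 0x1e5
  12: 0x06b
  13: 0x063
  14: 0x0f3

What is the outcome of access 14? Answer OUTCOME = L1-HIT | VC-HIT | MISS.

0: 0x6b (blk 6, set 2) → MISS  vc=[]
1: 0x6d (blk 6, set 2) → L1-HIT  vc=[]
2: 0x63 (blk 6, set 2) → L1-HIT  vc=[]
3: 0x6a (blk 6, set 2) → L1-HIT  vc=[]
4: 0xf0 (blk 15, set 3) → MISS  vc=[]
5: 0x74 (blk 7, set 3) → MISS  vc=[15]
6: 0xf9 (blk 15, set 3) → VC-HIT  vc=[7]
7: 0x1ea (blk 30, set 2) → MISS  vc=[7, 6]
8: 0x70 (blk 7, set 3) → VC-HIT  vc=[15, 6]
9: 0x68 (blk 6, set 2) → VC-HIT  vc=[15, 30]
10: 0x1eb (blk 30, set 2) → VC-HIT  vc=[15, 6]
11: 0x1e5 (blk 30, set 2) → L1-HIT  vc=[15, 6]
12: 0x6b (blk 6, set 2) → VC-HIT  vc=[15, 30]
13: 0x63 (blk 6, set 2) → L1-HIT  vc=[15, 30]
14: 0xf3 (blk 15, set 3) → VC-HIT  vc=[7, 30]

OUTCOME = VC-HIT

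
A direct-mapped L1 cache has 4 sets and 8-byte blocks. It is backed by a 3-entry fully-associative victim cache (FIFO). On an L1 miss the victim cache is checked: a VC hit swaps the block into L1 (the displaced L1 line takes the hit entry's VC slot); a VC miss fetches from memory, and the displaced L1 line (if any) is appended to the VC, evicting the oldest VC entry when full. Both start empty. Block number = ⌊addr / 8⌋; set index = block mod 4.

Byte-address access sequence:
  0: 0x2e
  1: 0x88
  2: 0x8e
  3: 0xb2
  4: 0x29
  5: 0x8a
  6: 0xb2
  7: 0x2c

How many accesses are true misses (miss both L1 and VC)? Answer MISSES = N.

  [0] addr=0x2e blk=5 s=1: MISS | VC []
  [1] addr=0x88 blk=17 s=1: MISS | VC [5]
  [2] addr=0x8e blk=17 s=1: L1-HIT | VC [5]
  [3] addr=0xb2 blk=22 s=2: MISS | VC [5]
  [4] addr=0x29 blk=5 s=1: VC-HIT | VC [17]
  [5] addr=0x8a blk=17 s=1: VC-HIT | VC [5]
  [6] addr=0xb2 blk=22 s=2: L1-HIT | VC [5]
  [7] addr=0x2c blk=5 s=1: VC-HIT | VC [17]

MISSES = 3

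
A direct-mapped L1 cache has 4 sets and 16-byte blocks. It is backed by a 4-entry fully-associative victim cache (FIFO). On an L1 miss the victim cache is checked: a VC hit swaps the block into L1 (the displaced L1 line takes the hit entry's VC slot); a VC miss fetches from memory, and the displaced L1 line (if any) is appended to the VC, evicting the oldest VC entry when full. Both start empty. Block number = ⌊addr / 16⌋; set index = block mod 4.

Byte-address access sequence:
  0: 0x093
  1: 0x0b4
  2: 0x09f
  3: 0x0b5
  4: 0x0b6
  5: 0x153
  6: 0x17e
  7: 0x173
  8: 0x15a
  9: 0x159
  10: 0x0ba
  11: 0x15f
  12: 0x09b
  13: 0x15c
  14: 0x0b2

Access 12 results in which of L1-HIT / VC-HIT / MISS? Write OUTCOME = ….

  [0] addr=0x93 blk=9 s=1: MISS | VC []
  [1] addr=0xb4 blk=11 s=3: MISS | VC []
  [2] addr=0x9f blk=9 s=1: L1-HIT | VC []
  [3] addr=0xb5 blk=11 s=3: L1-HIT | VC []
  [4] addr=0xb6 blk=11 s=3: L1-HIT | VC []
  [5] addr=0x153 blk=21 s=1: MISS | VC [9]
  [6] addr=0x17e blk=23 s=3: MISS | VC [9, 11]
  [7] addr=0x173 blk=23 s=3: L1-HIT | VC [9, 11]
  [8] addr=0x15a blk=21 s=1: L1-HIT | VC [9, 11]
  [9] addr=0x159 blk=21 s=1: L1-HIT | VC [9, 11]
  [10] addr=0xba blk=11 s=3: VC-HIT | VC [9, 23]
  [11] addr=0x15f blk=21 s=1: L1-HIT | VC [9, 23]
  [12] addr=0x9b blk=9 s=1: VC-HIT | VC [21, 23]
  [13] addr=0x15c blk=21 s=1: VC-HIT | VC [9, 23]
  [14] addr=0xb2 blk=11 s=3: L1-HIT | VC [9, 23]

OUTCOME = VC-HIT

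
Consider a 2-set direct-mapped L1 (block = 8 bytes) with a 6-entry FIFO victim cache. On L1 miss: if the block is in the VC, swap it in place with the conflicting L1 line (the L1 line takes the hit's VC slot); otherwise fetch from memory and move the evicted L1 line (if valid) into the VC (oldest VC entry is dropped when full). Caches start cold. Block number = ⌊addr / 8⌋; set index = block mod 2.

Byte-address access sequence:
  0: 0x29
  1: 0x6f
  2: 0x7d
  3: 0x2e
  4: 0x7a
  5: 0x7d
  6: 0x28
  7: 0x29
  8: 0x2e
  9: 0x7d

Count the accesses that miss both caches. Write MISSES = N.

#0 0x29→b5/s1 MISS; vc=[]
#1 0x6f→b13/s1 MISS; vc=[5]
#2 0x7d→b15/s1 MISS; vc=[5,13]
#3 0x2e→b5/s1 VC-HIT; vc=[15,13]
#4 0x7a→b15/s1 VC-HIT; vc=[5,13]
#5 0x7d→b15/s1 L1-HIT; vc=[5,13]
#6 0x28→b5/s1 VC-HIT; vc=[15,13]
#7 0x29→b5/s1 L1-HIT; vc=[15,13]
#8 0x2e→b5/s1 L1-HIT; vc=[15,13]
#9 0x7d→b15/s1 VC-HIT; vc=[5,13]

MISSES = 3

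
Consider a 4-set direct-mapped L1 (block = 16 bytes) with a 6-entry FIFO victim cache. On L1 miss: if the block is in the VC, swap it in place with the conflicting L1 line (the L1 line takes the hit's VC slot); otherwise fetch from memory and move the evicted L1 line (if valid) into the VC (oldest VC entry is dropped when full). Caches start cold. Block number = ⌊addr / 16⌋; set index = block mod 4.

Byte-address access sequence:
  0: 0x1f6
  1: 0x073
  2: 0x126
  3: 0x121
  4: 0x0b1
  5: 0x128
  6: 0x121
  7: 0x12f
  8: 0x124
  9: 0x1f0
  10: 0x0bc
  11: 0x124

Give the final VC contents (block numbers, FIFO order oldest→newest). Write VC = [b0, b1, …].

0: 0x1f6 (blk 31, set 3) → MISS  vc=[]
1: 0x73 (blk 7, set 3) → MISS  vc=[31]
2: 0x126 (blk 18, set 2) → MISS  vc=[31]
3: 0x121 (blk 18, set 2) → L1-HIT  vc=[31]
4: 0xb1 (blk 11, set 3) → MISS  vc=[31, 7]
5: 0x128 (blk 18, set 2) → L1-HIT  vc=[31, 7]
6: 0x121 (blk 18, set 2) → L1-HIT  vc=[31, 7]
7: 0x12f (blk 18, set 2) → L1-HIT  vc=[31, 7]
8: 0x124 (blk 18, set 2) → L1-HIT  vc=[31, 7]
9: 0x1f0 (blk 31, set 3) → VC-HIT  vc=[11, 7]
10: 0xbc (blk 11, set 3) → VC-HIT  vc=[31, 7]
11: 0x124 (blk 18, set 2) → L1-HIT  vc=[31, 7]

VC = [31, 7]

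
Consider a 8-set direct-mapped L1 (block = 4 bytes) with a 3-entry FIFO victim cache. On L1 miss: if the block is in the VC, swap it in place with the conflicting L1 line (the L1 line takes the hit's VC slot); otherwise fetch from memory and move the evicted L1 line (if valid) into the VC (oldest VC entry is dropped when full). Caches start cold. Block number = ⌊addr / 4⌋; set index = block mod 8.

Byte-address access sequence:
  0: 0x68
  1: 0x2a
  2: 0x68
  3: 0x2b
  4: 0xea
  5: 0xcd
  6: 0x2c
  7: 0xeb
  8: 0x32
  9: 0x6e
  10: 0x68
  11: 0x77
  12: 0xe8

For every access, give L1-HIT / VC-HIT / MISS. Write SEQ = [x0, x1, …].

SEQ = [MISS, MISS, VC-HIT, VC-HIT, MISS, MISS, MISS, L1-HIT, MISS, MISS, MISS, MISS, VC-HIT]

  [0] addr=0x68 blk=26 s=2: MISS | VC []
  [1] addr=0x2a blk=10 s=2: MISS | VC [26]
  [2] addr=0x68 blk=26 s=2: VC-HIT | VC [10]
  [3] addr=0x2b blk=10 s=2: VC-HIT | VC [26]
  [4] addr=0xea blk=58 s=2: MISS | VC [26, 10]
  [5] addr=0xcd blk=51 s=3: MISS | VC [26, 10]
  [6] addr=0x2c blk=11 s=3: MISS | VC [26, 10, 51]
  [7] addr=0xeb blk=58 s=2: L1-HIT | VC [26, 10, 51]
  [8] addr=0x32 blk=12 s=4: MISS | VC [26, 10, 51]
  [9] addr=0x6e blk=27 s=3: MISS | VC [10, 51, 11]
  [10] addr=0x68 blk=26 s=2: MISS | VC [51, 11, 58]
  [11] addr=0x77 blk=29 s=5: MISS | VC [51, 11, 58]
  [12] addr=0xe8 blk=58 s=2: VC-HIT | VC [51, 11, 26]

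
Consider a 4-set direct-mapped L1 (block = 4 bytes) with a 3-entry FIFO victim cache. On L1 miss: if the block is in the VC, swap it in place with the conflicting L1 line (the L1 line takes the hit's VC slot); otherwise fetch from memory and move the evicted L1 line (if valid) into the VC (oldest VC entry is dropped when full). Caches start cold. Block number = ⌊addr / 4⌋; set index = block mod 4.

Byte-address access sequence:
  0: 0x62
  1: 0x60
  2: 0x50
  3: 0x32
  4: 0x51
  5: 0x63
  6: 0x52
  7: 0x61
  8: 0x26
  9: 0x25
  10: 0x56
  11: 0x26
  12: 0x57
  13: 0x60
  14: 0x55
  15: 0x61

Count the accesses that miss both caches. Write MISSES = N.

MISSES = 5

0: 0x62 (blk 24, set 0) → MISS  vc=[]
1: 0x60 (blk 24, set 0) → L1-HIT  vc=[]
2: 0x50 (blk 20, set 0) → MISS  vc=[24]
3: 0x32 (blk 12, set 0) → MISS  vc=[24, 20]
4: 0x51 (blk 20, set 0) → VC-HIT  vc=[24, 12]
5: 0x63 (blk 24, set 0) → VC-HIT  vc=[20, 12]
6: 0x52 (blk 20, set 0) → VC-HIT  vc=[24, 12]
7: 0x61 (blk 24, set 0) → VC-HIT  vc=[20, 12]
8: 0x26 (blk 9, set 1) → MISS  vc=[20, 12]
9: 0x25 (blk 9, set 1) → L1-HIT  vc=[20, 12]
10: 0x56 (blk 21, set 1) → MISS  vc=[20, 12, 9]
11: 0x26 (blk 9, set 1) → VC-HIT  vc=[20, 12, 21]
12: 0x57 (blk 21, set 1) → VC-HIT  vc=[20, 12, 9]
13: 0x60 (blk 24, set 0) → L1-HIT  vc=[20, 12, 9]
14: 0x55 (blk 21, set 1) → L1-HIT  vc=[20, 12, 9]
15: 0x61 (blk 24, set 0) → L1-HIT  vc=[20, 12, 9]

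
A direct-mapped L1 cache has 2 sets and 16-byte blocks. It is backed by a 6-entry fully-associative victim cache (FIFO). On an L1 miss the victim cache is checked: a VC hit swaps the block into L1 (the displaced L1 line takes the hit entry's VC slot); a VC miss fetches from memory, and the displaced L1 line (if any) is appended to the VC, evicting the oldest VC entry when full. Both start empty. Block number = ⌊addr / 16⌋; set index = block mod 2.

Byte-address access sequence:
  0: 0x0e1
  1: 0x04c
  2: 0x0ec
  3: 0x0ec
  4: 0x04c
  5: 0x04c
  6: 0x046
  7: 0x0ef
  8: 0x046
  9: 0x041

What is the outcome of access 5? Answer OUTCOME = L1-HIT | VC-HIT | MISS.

OUTCOME = L1-HIT

  [0] addr=0xe1 blk=14 s=0: MISS | VC []
  [1] addr=0x4c blk=4 s=0: MISS | VC [14]
  [2] addr=0xec blk=14 s=0: VC-HIT | VC [4]
  [3] addr=0xec blk=14 s=0: L1-HIT | VC [4]
  [4] addr=0x4c blk=4 s=0: VC-HIT | VC [14]
  [5] addr=0x4c blk=4 s=0: L1-HIT | VC [14]
  [6] addr=0x46 blk=4 s=0: L1-HIT | VC [14]
  [7] addr=0xef blk=14 s=0: VC-HIT | VC [4]
  [8] addr=0x46 blk=4 s=0: VC-HIT | VC [14]
  [9] addr=0x41 blk=4 s=0: L1-HIT | VC [14]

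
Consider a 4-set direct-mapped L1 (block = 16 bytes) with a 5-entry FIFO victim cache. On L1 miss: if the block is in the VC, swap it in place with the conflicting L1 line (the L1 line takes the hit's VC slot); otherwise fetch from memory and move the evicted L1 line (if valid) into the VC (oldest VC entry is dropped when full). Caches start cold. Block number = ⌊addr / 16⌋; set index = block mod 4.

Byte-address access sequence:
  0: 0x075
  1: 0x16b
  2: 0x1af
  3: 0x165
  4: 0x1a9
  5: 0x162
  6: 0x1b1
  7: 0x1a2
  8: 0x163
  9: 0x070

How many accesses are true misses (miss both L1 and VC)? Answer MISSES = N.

MISSES = 4

  [0] addr=0x75 blk=7 s=3: MISS | VC []
  [1] addr=0x16b blk=22 s=2: MISS | VC []
  [2] addr=0x1af blk=26 s=2: MISS | VC [22]
  [3] addr=0x165 blk=22 s=2: VC-HIT | VC [26]
  [4] addr=0x1a9 blk=26 s=2: VC-HIT | VC [22]
  [5] addr=0x162 blk=22 s=2: VC-HIT | VC [26]
  [6] addr=0x1b1 blk=27 s=3: MISS | VC [26, 7]
  [7] addr=0x1a2 blk=26 s=2: VC-HIT | VC [22, 7]
  [8] addr=0x163 blk=22 s=2: VC-HIT | VC [26, 7]
  [9] addr=0x70 blk=7 s=3: VC-HIT | VC [26, 27]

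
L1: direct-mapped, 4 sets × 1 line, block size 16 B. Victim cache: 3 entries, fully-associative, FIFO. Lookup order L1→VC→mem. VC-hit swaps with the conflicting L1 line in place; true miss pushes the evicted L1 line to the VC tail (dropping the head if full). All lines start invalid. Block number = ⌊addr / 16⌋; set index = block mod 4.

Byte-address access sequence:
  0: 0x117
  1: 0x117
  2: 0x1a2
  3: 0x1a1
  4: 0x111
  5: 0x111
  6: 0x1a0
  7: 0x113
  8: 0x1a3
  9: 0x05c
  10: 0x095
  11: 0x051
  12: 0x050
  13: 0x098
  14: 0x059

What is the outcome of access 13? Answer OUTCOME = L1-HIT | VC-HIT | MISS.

OUTCOME = VC-HIT

0: 0x117 (blk 17, set 1) → MISS  vc=[]
1: 0x117 (blk 17, set 1) → L1-HIT  vc=[]
2: 0x1a2 (blk 26, set 2) → MISS  vc=[]
3: 0x1a1 (blk 26, set 2) → L1-HIT  vc=[]
4: 0x111 (blk 17, set 1) → L1-HIT  vc=[]
5: 0x111 (blk 17, set 1) → L1-HIT  vc=[]
6: 0x1a0 (blk 26, set 2) → L1-HIT  vc=[]
7: 0x113 (blk 17, set 1) → L1-HIT  vc=[]
8: 0x1a3 (blk 26, set 2) → L1-HIT  vc=[]
9: 0x5c (blk 5, set 1) → MISS  vc=[17]
10: 0x95 (blk 9, set 1) → MISS  vc=[17, 5]
11: 0x51 (blk 5, set 1) → VC-HIT  vc=[17, 9]
12: 0x50 (blk 5, set 1) → L1-HIT  vc=[17, 9]
13: 0x98 (blk 9, set 1) → VC-HIT  vc=[17, 5]
14: 0x59 (blk 5, set 1) → VC-HIT  vc=[17, 9]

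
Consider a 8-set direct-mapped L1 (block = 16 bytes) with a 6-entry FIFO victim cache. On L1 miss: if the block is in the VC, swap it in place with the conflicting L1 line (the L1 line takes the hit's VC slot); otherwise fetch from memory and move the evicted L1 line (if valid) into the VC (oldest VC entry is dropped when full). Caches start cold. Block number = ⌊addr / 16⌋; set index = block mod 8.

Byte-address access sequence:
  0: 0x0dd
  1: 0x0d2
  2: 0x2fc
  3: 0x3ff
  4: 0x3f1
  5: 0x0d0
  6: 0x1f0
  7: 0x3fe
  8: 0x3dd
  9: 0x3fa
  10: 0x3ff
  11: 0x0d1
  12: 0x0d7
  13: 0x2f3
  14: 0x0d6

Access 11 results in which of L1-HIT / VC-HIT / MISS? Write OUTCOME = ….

  [0] addr=0xdd blk=13 s=5: MISS | VC []
  [1] addr=0xd2 blk=13 s=5: L1-HIT | VC []
  [2] addr=0x2fc blk=47 s=7: MISS | VC []
  [3] addr=0x3ff blk=63 s=7: MISS | VC [47]
  [4] addr=0x3f1 blk=63 s=7: L1-HIT | VC [47]
  [5] addr=0xd0 blk=13 s=5: L1-HIT | VC [47]
  [6] addr=0x1f0 blk=31 s=7: MISS | VC [47, 63]
  [7] addr=0x3fe blk=63 s=7: VC-HIT | VC [47, 31]
  [8] addr=0x3dd blk=61 s=5: MISS | VC [47, 31, 13]
  [9] addr=0x3fa blk=63 s=7: L1-HIT | VC [47, 31, 13]
  [10] addr=0x3ff blk=63 s=7: L1-HIT | VC [47, 31, 13]
  [11] addr=0xd1 blk=13 s=5: VC-HIT | VC [47, 31, 61]
  [12] addr=0xd7 blk=13 s=5: L1-HIT | VC [47, 31, 61]
  [13] addr=0x2f3 blk=47 s=7: VC-HIT | VC [63, 31, 61]
  [14] addr=0xd6 blk=13 s=5: L1-HIT | VC [63, 31, 61]

OUTCOME = VC-HIT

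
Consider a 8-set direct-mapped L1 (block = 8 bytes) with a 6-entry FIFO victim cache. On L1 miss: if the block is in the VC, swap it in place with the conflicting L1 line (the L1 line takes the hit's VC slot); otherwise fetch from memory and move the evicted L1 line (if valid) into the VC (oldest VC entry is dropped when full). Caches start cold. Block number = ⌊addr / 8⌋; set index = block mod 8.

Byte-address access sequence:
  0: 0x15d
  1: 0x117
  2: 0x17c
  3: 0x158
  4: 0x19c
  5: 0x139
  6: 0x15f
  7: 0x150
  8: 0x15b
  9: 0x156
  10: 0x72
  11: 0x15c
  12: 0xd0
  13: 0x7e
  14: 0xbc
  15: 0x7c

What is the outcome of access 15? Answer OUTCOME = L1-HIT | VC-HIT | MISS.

OUTCOME = VC-HIT

#0 0x15d→b43/s3 MISS; vc=[]
#1 0x117→b34/s2 MISS; vc=[]
#2 0x17c→b47/s7 MISS; vc=[]
#3 0x158→b43/s3 L1-HIT; vc=[]
#4 0x19c→b51/s3 MISS; vc=[43]
#5 0x139→b39/s7 MISS; vc=[43,47]
#6 0x15f→b43/s3 VC-HIT; vc=[51,47]
#7 0x150→b42/s2 MISS; vc=[51,47,34]
#8 0x15b→b43/s3 L1-HIT; vc=[51,47,34]
#9 0x156→b42/s2 L1-HIT; vc=[51,47,34]
#10 0x72→b14/s6 MISS; vc=[51,47,34]
#11 0x15c→b43/s3 L1-HIT; vc=[51,47,34]
#12 0xd0→b26/s2 MISS; vc=[51,47,34,42]
#13 0x7e→b15/s7 MISS; vc=[51,47,34,42,39]
#14 0xbc→b23/s7 MISS; vc=[51,47,34,42,39,15]
#15 0x7c→b15/s7 VC-HIT; vc=[51,47,34,42,39,23]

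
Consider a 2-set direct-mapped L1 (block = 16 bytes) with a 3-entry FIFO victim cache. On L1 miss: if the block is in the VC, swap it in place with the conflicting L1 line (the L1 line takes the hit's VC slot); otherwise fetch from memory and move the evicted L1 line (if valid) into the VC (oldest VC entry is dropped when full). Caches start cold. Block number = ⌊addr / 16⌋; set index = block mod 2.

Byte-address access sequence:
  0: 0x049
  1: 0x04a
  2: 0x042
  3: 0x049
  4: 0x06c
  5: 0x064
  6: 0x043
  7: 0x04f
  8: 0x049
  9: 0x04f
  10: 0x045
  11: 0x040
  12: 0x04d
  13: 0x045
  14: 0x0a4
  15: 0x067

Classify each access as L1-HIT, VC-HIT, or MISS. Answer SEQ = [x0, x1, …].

#0 0x49→b4/s0 MISS; vc=[]
#1 0x4a→b4/s0 L1-HIT; vc=[]
#2 0x42→b4/s0 L1-HIT; vc=[]
#3 0x49→b4/s0 L1-HIT; vc=[]
#4 0x6c→b6/s0 MISS; vc=[4]
#5 0x64→b6/s0 L1-HIT; vc=[4]
#6 0x43→b4/s0 VC-HIT; vc=[6]
#7 0x4f→b4/s0 L1-HIT; vc=[6]
#8 0x49→b4/s0 L1-HIT; vc=[6]
#9 0x4f→b4/s0 L1-HIT; vc=[6]
#10 0x45→b4/s0 L1-HIT; vc=[6]
#11 0x40→b4/s0 L1-HIT; vc=[6]
#12 0x4d→b4/s0 L1-HIT; vc=[6]
#13 0x45→b4/s0 L1-HIT; vc=[6]
#14 0xa4→b10/s0 MISS; vc=[6,4]
#15 0x67→b6/s0 VC-HIT; vc=[10,4]

SEQ = [MISS, L1-HIT, L1-HIT, L1-HIT, MISS, L1-HIT, VC-HIT, L1-HIT, L1-HIT, L1-HIT, L1-HIT, L1-HIT, L1-HIT, L1-HIT, MISS, VC-HIT]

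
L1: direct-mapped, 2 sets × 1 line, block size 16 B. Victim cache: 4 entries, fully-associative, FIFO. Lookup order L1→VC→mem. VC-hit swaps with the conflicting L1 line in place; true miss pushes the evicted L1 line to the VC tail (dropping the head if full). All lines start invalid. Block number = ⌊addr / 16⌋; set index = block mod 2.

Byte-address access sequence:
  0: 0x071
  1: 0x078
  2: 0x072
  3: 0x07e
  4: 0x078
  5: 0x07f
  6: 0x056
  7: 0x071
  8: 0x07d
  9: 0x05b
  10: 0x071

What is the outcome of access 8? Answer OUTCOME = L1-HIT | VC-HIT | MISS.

OUTCOME = L1-HIT

#0 0x71→b7/s1 MISS; vc=[]
#1 0x78→b7/s1 L1-HIT; vc=[]
#2 0x72→b7/s1 L1-HIT; vc=[]
#3 0x7e→b7/s1 L1-HIT; vc=[]
#4 0x78→b7/s1 L1-HIT; vc=[]
#5 0x7f→b7/s1 L1-HIT; vc=[]
#6 0x56→b5/s1 MISS; vc=[7]
#7 0x71→b7/s1 VC-HIT; vc=[5]
#8 0x7d→b7/s1 L1-HIT; vc=[5]
#9 0x5b→b5/s1 VC-HIT; vc=[7]
#10 0x71→b7/s1 VC-HIT; vc=[5]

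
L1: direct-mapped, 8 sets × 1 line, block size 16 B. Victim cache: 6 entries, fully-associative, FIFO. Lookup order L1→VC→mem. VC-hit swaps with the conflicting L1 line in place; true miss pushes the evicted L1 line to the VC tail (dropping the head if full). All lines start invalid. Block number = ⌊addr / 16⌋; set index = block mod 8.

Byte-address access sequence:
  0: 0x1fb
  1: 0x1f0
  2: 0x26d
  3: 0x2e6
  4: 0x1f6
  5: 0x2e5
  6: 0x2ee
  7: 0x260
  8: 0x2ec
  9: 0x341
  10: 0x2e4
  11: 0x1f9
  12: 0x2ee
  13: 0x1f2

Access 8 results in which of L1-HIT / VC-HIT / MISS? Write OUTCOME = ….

OUTCOME = VC-HIT

  [0] addr=0x1fb blk=31 s=7: MISS | VC []
  [1] addr=0x1f0 blk=31 s=7: L1-HIT | VC []
  [2] addr=0x26d blk=38 s=6: MISS | VC []
  [3] addr=0x2e6 blk=46 s=6: MISS | VC [38]
  [4] addr=0x1f6 blk=31 s=7: L1-HIT | VC [38]
  [5] addr=0x2e5 blk=46 s=6: L1-HIT | VC [38]
  [6] addr=0x2ee blk=46 s=6: L1-HIT | VC [38]
  [7] addr=0x260 blk=38 s=6: VC-HIT | VC [46]
  [8] addr=0x2ec blk=46 s=6: VC-HIT | VC [38]
  [9] addr=0x341 blk=52 s=4: MISS | VC [38]
  [10] addr=0x2e4 blk=46 s=6: L1-HIT | VC [38]
  [11] addr=0x1f9 blk=31 s=7: L1-HIT | VC [38]
  [12] addr=0x2ee blk=46 s=6: L1-HIT | VC [38]
  [13] addr=0x1f2 blk=31 s=7: L1-HIT | VC [38]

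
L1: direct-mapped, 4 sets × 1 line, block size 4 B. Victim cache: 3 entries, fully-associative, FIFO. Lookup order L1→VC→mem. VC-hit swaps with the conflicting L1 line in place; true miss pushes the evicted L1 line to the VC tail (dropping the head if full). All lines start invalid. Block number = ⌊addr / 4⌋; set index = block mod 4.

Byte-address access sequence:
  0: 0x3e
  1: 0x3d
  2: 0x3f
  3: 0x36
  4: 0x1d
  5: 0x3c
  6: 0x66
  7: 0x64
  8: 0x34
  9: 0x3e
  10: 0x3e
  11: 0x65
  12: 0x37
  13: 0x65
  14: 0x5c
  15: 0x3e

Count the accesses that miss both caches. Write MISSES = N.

MISSES = 5

#0 0x3e→b15/s3 MISS; vc=[]
#1 0x3d→b15/s3 L1-HIT; vc=[]
#2 0x3f→b15/s3 L1-HIT; vc=[]
#3 0x36→b13/s1 MISS; vc=[]
#4 0x1d→b7/s3 MISS; vc=[15]
#5 0x3c→b15/s3 VC-HIT; vc=[7]
#6 0x66→b25/s1 MISS; vc=[7,13]
#7 0x64→b25/s1 L1-HIT; vc=[7,13]
#8 0x34→b13/s1 VC-HIT; vc=[7,25]
#9 0x3e→b15/s3 L1-HIT; vc=[7,25]
#10 0x3e→b15/s3 L1-HIT; vc=[7,25]
#11 0x65→b25/s1 VC-HIT; vc=[7,13]
#12 0x37→b13/s1 VC-HIT; vc=[7,25]
#13 0x65→b25/s1 VC-HIT; vc=[7,13]
#14 0x5c→b23/s3 MISS; vc=[7,13,15]
#15 0x3e→b15/s3 VC-HIT; vc=[7,13,23]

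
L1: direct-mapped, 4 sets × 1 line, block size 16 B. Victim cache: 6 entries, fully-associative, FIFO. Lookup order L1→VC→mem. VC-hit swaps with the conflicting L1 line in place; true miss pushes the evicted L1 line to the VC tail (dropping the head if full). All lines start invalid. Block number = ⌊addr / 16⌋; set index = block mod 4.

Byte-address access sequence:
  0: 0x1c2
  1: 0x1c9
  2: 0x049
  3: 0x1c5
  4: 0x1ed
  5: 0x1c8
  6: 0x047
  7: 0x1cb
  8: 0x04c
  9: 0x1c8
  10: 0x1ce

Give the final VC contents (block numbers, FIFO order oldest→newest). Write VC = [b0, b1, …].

VC = [4]

#0 0x1c2→b28/s0 MISS; vc=[]
#1 0x1c9→b28/s0 L1-HIT; vc=[]
#2 0x49→b4/s0 MISS; vc=[28]
#3 0x1c5→b28/s0 VC-HIT; vc=[4]
#4 0x1ed→b30/s2 MISS; vc=[4]
#5 0x1c8→b28/s0 L1-HIT; vc=[4]
#6 0x47→b4/s0 VC-HIT; vc=[28]
#7 0x1cb→b28/s0 VC-HIT; vc=[4]
#8 0x4c→b4/s0 VC-HIT; vc=[28]
#9 0x1c8→b28/s0 VC-HIT; vc=[4]
#10 0x1ce→b28/s0 L1-HIT; vc=[4]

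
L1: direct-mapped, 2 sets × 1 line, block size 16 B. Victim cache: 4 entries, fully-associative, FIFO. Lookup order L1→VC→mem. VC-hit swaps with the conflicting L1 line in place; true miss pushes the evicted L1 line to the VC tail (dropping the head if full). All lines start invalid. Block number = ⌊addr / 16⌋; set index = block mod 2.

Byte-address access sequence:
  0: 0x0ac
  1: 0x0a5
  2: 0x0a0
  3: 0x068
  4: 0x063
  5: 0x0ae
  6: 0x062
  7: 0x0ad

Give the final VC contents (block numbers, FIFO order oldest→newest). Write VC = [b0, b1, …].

VC = [6]

#0 0xac→b10/s0 MISS; vc=[]
#1 0xa5→b10/s0 L1-HIT; vc=[]
#2 0xa0→b10/s0 L1-HIT; vc=[]
#3 0x68→b6/s0 MISS; vc=[10]
#4 0x63→b6/s0 L1-HIT; vc=[10]
#5 0xae→b10/s0 VC-HIT; vc=[6]
#6 0x62→b6/s0 VC-HIT; vc=[10]
#7 0xad→b10/s0 VC-HIT; vc=[6]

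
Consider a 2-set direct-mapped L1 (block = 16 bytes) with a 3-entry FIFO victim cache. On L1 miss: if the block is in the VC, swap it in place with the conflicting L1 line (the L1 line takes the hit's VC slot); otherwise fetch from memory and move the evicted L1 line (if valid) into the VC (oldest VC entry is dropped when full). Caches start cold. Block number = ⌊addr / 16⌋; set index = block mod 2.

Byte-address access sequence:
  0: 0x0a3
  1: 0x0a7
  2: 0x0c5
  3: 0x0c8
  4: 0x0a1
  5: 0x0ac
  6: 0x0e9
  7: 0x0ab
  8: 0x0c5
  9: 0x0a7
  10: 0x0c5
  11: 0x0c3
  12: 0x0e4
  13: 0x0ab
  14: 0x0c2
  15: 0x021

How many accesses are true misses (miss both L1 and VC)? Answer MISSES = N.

MISSES = 4

#0 0xa3→b10/s0 MISS; vc=[]
#1 0xa7→b10/s0 L1-HIT; vc=[]
#2 0xc5→b12/s0 MISS; vc=[10]
#3 0xc8→b12/s0 L1-HIT; vc=[10]
#4 0xa1→b10/s0 VC-HIT; vc=[12]
#5 0xac→b10/s0 L1-HIT; vc=[12]
#6 0xe9→b14/s0 MISS; vc=[12,10]
#7 0xab→b10/s0 VC-HIT; vc=[12,14]
#8 0xc5→b12/s0 VC-HIT; vc=[10,14]
#9 0xa7→b10/s0 VC-HIT; vc=[12,14]
#10 0xc5→b12/s0 VC-HIT; vc=[10,14]
#11 0xc3→b12/s0 L1-HIT; vc=[10,14]
#12 0xe4→b14/s0 VC-HIT; vc=[10,12]
#13 0xab→b10/s0 VC-HIT; vc=[14,12]
#14 0xc2→b12/s0 VC-HIT; vc=[14,10]
#15 0x21→b2/s0 MISS; vc=[14,10,12]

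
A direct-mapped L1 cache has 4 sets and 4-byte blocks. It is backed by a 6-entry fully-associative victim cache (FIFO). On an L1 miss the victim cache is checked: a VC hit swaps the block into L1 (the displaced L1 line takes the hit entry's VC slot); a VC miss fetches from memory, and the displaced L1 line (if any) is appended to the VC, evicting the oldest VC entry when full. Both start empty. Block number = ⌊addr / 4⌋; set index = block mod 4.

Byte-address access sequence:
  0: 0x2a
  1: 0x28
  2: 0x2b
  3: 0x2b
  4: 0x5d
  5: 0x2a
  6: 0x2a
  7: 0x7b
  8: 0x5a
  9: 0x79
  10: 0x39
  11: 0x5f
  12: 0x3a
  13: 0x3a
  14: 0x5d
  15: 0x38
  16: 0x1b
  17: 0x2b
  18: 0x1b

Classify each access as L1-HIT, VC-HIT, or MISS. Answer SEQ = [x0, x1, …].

#0 0x2a→b10/s2 MISS; vc=[]
#1 0x28→b10/s2 L1-HIT; vc=[]
#2 0x2b→b10/s2 L1-HIT; vc=[]
#3 0x2b→b10/s2 L1-HIT; vc=[]
#4 0x5d→b23/s3 MISS; vc=[]
#5 0x2a→b10/s2 L1-HIT; vc=[]
#6 0x2a→b10/s2 L1-HIT; vc=[]
#7 0x7b→b30/s2 MISS; vc=[10]
#8 0x5a→b22/s2 MISS; vc=[10,30]
#9 0x79→b30/s2 VC-HIT; vc=[10,22]
#10 0x39→b14/s2 MISS; vc=[10,22,30]
#11 0x5f→b23/s3 L1-HIT; vc=[10,22,30]
#12 0x3a→b14/s2 L1-HIT; vc=[10,22,30]
#13 0x3a→b14/s2 L1-HIT; vc=[10,22,30]
#14 0x5d→b23/s3 L1-HIT; vc=[10,22,30]
#15 0x38→b14/s2 L1-HIT; vc=[10,22,30]
#16 0x1b→b6/s2 MISS; vc=[10,22,30,14]
#17 0x2b→b10/s2 VC-HIT; vc=[6,22,30,14]
#18 0x1b→b6/s2 VC-HIT; vc=[10,22,30,14]

SEQ = [MISS, L1-HIT, L1-HIT, L1-HIT, MISS, L1-HIT, L1-HIT, MISS, MISS, VC-HIT, MISS, L1-HIT, L1-HIT, L1-HIT, L1-HIT, L1-HIT, MISS, VC-HIT, VC-HIT]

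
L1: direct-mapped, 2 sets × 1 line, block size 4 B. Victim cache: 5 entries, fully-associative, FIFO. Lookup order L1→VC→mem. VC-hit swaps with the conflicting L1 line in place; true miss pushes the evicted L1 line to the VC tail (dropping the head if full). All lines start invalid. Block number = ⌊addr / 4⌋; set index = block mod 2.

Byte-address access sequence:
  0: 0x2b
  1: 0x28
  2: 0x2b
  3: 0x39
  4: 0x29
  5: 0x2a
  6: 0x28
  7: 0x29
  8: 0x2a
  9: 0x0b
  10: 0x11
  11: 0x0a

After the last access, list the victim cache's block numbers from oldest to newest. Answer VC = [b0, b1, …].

VC = [14, 10, 4]

  [0] addr=0x2b blk=10 s=0: MISS | VC []
  [1] addr=0x28 blk=10 s=0: L1-HIT | VC []
  [2] addr=0x2b blk=10 s=0: L1-HIT | VC []
  [3] addr=0x39 blk=14 s=0: MISS | VC [10]
  [4] addr=0x29 blk=10 s=0: VC-HIT | VC [14]
  [5] addr=0x2a blk=10 s=0: L1-HIT | VC [14]
  [6] addr=0x28 blk=10 s=0: L1-HIT | VC [14]
  [7] addr=0x29 blk=10 s=0: L1-HIT | VC [14]
  [8] addr=0x2a blk=10 s=0: L1-HIT | VC [14]
  [9] addr=0xb blk=2 s=0: MISS | VC [14, 10]
  [10] addr=0x11 blk=4 s=0: MISS | VC [14, 10, 2]
  [11] addr=0xa blk=2 s=0: VC-HIT | VC [14, 10, 4]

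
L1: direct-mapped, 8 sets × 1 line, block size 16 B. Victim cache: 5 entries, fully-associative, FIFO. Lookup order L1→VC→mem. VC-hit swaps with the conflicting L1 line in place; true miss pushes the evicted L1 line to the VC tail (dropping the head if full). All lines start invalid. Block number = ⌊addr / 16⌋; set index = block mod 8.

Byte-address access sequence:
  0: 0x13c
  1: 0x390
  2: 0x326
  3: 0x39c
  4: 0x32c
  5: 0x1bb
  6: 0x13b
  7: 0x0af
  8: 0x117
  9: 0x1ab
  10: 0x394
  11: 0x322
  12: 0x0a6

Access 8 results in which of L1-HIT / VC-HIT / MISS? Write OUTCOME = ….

  [0] addr=0x13c blk=19 s=3: MISS | VC []
  [1] addr=0x390 blk=57 s=1: MISS | VC []
  [2] addr=0x326 blk=50 s=2: MISS | VC []
  [3] addr=0x39c blk=57 s=1: L1-HIT | VC []
  [4] addr=0x32c blk=50 s=2: L1-HIT | VC []
  [5] addr=0x1bb blk=27 s=3: MISS | VC [19]
  [6] addr=0x13b blk=19 s=3: VC-HIT | VC [27]
  [7] addr=0xaf blk=10 s=2: MISS | VC [27, 50]
  [8] addr=0x117 blk=17 s=1: MISS | VC [27, 50, 57]
  [9] addr=0x1ab blk=26 s=2: MISS | VC [27, 50, 57, 10]
  [10] addr=0x394 blk=57 s=1: VC-HIT | VC [27, 50, 17, 10]
  [11] addr=0x322 blk=50 s=2: VC-HIT | VC [27, 26, 17, 10]
  [12] addr=0xa6 blk=10 s=2: VC-HIT | VC [27, 26, 17, 50]

OUTCOME = MISS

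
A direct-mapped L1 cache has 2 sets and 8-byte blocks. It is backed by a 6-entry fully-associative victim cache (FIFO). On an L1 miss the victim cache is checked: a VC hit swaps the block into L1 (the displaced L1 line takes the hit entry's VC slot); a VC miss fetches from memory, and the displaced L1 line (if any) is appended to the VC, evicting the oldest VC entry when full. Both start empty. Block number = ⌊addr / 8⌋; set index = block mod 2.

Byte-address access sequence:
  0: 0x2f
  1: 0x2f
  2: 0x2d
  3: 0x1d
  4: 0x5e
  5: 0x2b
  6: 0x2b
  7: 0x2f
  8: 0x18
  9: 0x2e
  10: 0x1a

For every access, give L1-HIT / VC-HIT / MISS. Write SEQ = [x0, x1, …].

  [0] addr=0x2f blk=5 s=1: MISS | VC []
  [1] addr=0x2f blk=5 s=1: L1-HIT | VC []
  [2] addr=0x2d blk=5 s=1: L1-HIT | VC []
  [3] addr=0x1d blk=3 s=1: MISS | VC [5]
  [4] addr=0x5e blk=11 s=1: MISS | VC [5, 3]
  [5] addr=0x2b blk=5 s=1: VC-HIT | VC [11, 3]
  [6] addr=0x2b blk=5 s=1: L1-HIT | VC [11, 3]
  [7] addr=0x2f blk=5 s=1: L1-HIT | VC [11, 3]
  [8] addr=0x18 blk=3 s=1: VC-HIT | VC [11, 5]
  [9] addr=0x2e blk=5 s=1: VC-HIT | VC [11, 3]
  [10] addr=0x1a blk=3 s=1: VC-HIT | VC [11, 5]

SEQ = [MISS, L1-HIT, L1-HIT, MISS, MISS, VC-HIT, L1-HIT, L1-HIT, VC-HIT, VC-HIT, VC-HIT]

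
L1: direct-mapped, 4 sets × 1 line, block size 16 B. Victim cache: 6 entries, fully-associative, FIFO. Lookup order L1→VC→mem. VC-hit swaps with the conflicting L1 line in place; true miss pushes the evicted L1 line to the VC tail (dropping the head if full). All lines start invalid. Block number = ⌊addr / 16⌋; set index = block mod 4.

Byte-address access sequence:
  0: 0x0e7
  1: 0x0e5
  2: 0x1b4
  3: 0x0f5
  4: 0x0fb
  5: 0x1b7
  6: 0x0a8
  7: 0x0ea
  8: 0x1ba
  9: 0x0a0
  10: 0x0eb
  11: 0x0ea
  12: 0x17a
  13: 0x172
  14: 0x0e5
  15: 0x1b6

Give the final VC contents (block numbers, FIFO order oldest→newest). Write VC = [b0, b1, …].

VC = [15, 10, 23]

  [0] addr=0xe7 blk=14 s=2: MISS | VC []
  [1] addr=0xe5 blk=14 s=2: L1-HIT | VC []
  [2] addr=0x1b4 blk=27 s=3: MISS | VC []
  [3] addr=0xf5 blk=15 s=3: MISS | VC [27]
  [4] addr=0xfb blk=15 s=3: L1-HIT | VC [27]
  [5] addr=0x1b7 blk=27 s=3: VC-HIT | VC [15]
  [6] addr=0xa8 blk=10 s=2: MISS | VC [15, 14]
  [7] addr=0xea blk=14 s=2: VC-HIT | VC [15, 10]
  [8] addr=0x1ba blk=27 s=3: L1-HIT | VC [15, 10]
  [9] addr=0xa0 blk=10 s=2: VC-HIT | VC [15, 14]
  [10] addr=0xeb blk=14 s=2: VC-HIT | VC [15, 10]
  [11] addr=0xea blk=14 s=2: L1-HIT | VC [15, 10]
  [12] addr=0x17a blk=23 s=3: MISS | VC [15, 10, 27]
  [13] addr=0x172 blk=23 s=3: L1-HIT | VC [15, 10, 27]
  [14] addr=0xe5 blk=14 s=2: L1-HIT | VC [15, 10, 27]
  [15] addr=0x1b6 blk=27 s=3: VC-HIT | VC [15, 10, 23]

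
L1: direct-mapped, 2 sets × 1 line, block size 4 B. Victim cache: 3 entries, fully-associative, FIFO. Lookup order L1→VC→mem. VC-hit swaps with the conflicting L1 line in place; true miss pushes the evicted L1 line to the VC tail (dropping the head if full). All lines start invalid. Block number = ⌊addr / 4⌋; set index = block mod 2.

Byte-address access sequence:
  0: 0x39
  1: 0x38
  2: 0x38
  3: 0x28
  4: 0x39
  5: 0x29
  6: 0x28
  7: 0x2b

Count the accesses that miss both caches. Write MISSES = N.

MISSES = 2

#0 0x39→b14/s0 MISS; vc=[]
#1 0x38→b14/s0 L1-HIT; vc=[]
#2 0x38→b14/s0 L1-HIT; vc=[]
#3 0x28→b10/s0 MISS; vc=[14]
#4 0x39→b14/s0 VC-HIT; vc=[10]
#5 0x29→b10/s0 VC-HIT; vc=[14]
#6 0x28→b10/s0 L1-HIT; vc=[14]
#7 0x2b→b10/s0 L1-HIT; vc=[14]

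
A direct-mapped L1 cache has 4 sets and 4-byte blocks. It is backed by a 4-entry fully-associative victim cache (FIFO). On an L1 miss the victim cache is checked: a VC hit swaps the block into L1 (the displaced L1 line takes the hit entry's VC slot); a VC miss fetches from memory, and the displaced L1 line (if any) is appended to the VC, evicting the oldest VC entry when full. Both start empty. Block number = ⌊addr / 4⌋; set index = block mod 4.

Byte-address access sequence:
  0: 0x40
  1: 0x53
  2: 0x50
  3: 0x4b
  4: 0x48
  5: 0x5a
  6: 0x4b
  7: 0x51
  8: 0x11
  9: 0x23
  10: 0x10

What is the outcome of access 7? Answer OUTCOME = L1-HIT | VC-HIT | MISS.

OUTCOME = L1-HIT

0: 0x40 (blk 16, set 0) → MISS  vc=[]
1: 0x53 (blk 20, set 0) → MISS  vc=[16]
2: 0x50 (blk 20, set 0) → L1-HIT  vc=[16]
3: 0x4b (blk 18, set 2) → MISS  vc=[16]
4: 0x48 (blk 18, set 2) → L1-HIT  vc=[16]
5: 0x5a (blk 22, set 2) → MISS  vc=[16, 18]
6: 0x4b (blk 18, set 2) → VC-HIT  vc=[16, 22]
7: 0x51 (blk 20, set 0) → L1-HIT  vc=[16, 22]
8: 0x11 (blk 4, set 0) → MISS  vc=[16, 22, 20]
9: 0x23 (blk 8, set 0) → MISS  vc=[16, 22, 20, 4]
10: 0x10 (blk 4, set 0) → VC-HIT  vc=[16, 22, 20, 8]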